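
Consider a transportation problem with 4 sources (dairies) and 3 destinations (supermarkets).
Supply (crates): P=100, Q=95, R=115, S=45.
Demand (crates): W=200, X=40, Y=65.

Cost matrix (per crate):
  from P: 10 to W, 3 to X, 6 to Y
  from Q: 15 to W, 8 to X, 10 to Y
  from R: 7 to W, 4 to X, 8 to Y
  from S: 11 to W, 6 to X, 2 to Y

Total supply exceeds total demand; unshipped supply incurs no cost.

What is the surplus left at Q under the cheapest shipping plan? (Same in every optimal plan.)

50

An optimal plan:
  P to W: 60 crates
  P to X: 40 crates
  Q to W: 25 crates
  Q to Y: 20 crates
  R to W: 115 crates
  S to Y: 45 crates
Total cost = 2190.
Q ships 45 of its 95, leaving 50.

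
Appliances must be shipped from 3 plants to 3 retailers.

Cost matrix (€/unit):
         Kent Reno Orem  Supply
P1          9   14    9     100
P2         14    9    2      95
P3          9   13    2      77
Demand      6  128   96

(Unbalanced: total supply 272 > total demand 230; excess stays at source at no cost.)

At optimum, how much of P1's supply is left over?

An optimal plan:
  P1->Kent: 6 × €9 = €54
  P1->Reno: 52 × €14 = €728
  P2->Reno: 76 × €9 = €684
  P2->Orem: 19 × €2 = €38
  P3->Orem: 77 × €2 = €154
Total cost = €1658.
P1 ships 58 of its 100, leaving 42.

42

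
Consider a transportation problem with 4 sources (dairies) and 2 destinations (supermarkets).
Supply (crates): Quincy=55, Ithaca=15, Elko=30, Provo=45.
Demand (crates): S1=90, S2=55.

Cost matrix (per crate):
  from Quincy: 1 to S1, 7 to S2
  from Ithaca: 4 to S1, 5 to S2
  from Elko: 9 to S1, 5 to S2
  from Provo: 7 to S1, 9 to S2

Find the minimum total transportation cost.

615

Optimal allocation:
  Quincy–S1: 55 × 1 = 55
  Ithaca–S2: 15 × 5 = 75
  Elko–S2: 30 × 5 = 150
  Provo–S1: 35 × 7 = 245
  Provo–S2: 10 × 9 = 90
Total = 55 + 75 + 150 + 245 + 90 = 615.
(Supply check: Quincy ships 55; Ithaca ships 15; Elko ships 30; Provo ships 45.)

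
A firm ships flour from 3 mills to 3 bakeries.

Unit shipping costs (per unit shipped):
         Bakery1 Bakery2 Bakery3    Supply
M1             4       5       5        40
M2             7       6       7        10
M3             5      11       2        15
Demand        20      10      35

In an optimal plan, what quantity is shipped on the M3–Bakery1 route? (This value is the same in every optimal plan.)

0

Optimal shipments:
  M1→Bakery1: 20 × 4 = 80
  M1→Bakery3: 20 × 5 = 100
  M2→Bakery2: 10 × 6 = 60
  M3→Bakery3: 15 × 2 = 30
Total cost = 270.
The route M3→Bakery1 is not used.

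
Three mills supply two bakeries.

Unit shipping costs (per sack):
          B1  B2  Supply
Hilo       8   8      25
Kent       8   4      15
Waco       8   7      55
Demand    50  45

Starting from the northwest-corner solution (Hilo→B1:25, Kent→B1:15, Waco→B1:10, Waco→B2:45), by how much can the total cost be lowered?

45

Current plan cost = 25·8 + 15·8 + 10·8 + 45·7 = 715.
Optimal plan:
  Hilo to B1: 25 × 8 = 200
  Kent to B2: 15 × 4 = 60
  Waco to B1: 25 × 8 = 200
  Waco to B2: 30 × 7 = 210
Optimal cost = 670.
Saving = 715 − 670 = 45.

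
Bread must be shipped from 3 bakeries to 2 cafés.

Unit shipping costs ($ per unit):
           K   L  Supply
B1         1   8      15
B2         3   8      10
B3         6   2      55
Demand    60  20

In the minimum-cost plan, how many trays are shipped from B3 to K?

35

The minimum-cost plan:
  B1->K: 15 × $1 = $15
  B2->K: 10 × $3 = $30
  B3->K: 35 × $6 = $210
  B3->L: 20 × $2 = $40
Total cost = $295.
So B3→K carries 35 trays.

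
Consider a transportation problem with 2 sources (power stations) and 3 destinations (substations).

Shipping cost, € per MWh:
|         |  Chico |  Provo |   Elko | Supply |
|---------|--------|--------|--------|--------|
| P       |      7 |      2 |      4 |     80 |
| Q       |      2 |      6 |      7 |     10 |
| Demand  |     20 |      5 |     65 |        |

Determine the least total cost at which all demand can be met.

360

One minimum-cost allocation:
  P→Chico: 10 × €7 = €70
  P→Provo: 5 × €2 = €10
  P→Elko: 65 × €4 = €260
  Q→Chico: 10 × €2 = €20
Total = 70 + 10 + 260 + 20 = €360.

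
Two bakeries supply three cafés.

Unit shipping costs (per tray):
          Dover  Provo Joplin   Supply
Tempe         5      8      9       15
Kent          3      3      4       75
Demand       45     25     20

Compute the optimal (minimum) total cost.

An optimal shipping plan:
  Tempe to Dover: 15 trays
  Kent to Dover: 30 trays
  Kent to Provo: 25 trays
  Kent to Joplin: 20 trays
Total cost = 320.
(Supply check: Tempe ships 15; Kent ships 75.)

320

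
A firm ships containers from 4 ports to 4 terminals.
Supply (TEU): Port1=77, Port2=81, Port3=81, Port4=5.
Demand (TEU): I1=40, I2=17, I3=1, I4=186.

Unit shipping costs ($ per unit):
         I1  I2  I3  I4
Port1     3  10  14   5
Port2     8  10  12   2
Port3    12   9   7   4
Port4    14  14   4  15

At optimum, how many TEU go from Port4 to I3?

The minimum-cost plan:
  Port1->I1: 40 × $3 = $120
  Port1->I4: 37 × $5 = $185
  Port2->I4: 81 × $2 = $162
  Port3->I2: 13 × $9 = $117
  Port3->I4: 68 × $4 = $272
  Port4->I2: 4 × $14 = $56
  Port4->I3: 1 × $4 = $4
Total cost = $916.
So Port4→I3 carries 1 TEU.

1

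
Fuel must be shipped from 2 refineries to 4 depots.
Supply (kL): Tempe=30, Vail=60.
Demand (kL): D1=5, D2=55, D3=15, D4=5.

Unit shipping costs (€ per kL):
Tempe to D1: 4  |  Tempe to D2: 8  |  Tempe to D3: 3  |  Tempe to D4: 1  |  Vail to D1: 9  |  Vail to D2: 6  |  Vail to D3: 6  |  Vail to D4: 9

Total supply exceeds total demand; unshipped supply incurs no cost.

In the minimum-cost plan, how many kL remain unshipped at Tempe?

5

Minimum-cost shipments:
  Tempe to D1: 5 × €4 = €20
  Tempe to D3: 15 × €3 = €45
  Tempe to D4: 5 × €1 = €5
  Vail to D2: 55 × €6 = €330
Total cost = €400.
Tempe ships 25 of its 30, leaving 5.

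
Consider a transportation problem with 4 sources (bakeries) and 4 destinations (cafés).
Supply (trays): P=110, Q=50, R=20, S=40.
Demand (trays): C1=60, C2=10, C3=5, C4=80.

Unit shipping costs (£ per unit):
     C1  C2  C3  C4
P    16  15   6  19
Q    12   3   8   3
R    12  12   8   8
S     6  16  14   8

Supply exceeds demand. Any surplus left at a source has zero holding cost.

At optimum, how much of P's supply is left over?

Minimum-cost shipments:
  P–C1: 30 trays
  P–C2: 10 trays
  P–C3: 5 trays
  Q–C4: 50 trays
  R–C4: 20 trays
  S–C1: 30 trays
  S–C4: 10 trays
Total cost = £1230.
P ships 45 of its 110, leaving 65.

65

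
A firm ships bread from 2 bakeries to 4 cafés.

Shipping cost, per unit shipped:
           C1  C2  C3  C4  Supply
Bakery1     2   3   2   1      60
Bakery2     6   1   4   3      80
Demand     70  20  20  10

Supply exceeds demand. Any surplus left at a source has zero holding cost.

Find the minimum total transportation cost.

An optimal shipping plan:
  Bakery1–C1: 60 × 2 = 120
  Bakery2–C1: 10 × 6 = 60
  Bakery2–C2: 20 × 1 = 20
  Bakery2–C3: 20 × 4 = 80
  Bakery2–C4: 10 × 3 = 30
Total = 120 + 60 + 20 + 80 + 30 = 310.

310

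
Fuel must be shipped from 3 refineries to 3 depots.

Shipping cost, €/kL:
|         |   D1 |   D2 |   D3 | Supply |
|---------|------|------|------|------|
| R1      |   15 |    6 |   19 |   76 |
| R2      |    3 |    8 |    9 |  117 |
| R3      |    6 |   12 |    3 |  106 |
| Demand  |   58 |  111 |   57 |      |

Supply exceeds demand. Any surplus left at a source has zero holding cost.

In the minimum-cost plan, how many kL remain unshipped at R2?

An optimal plan:
  R1–D2: 76 × €6 = €456
  R2–D1: 58 × €3 = €174
  R2–D2: 35 × €8 = €280
  R3–D3: 57 × €3 = €171
Total cost = €1081.
R2 ships 93 of its 117, leaving 24.

24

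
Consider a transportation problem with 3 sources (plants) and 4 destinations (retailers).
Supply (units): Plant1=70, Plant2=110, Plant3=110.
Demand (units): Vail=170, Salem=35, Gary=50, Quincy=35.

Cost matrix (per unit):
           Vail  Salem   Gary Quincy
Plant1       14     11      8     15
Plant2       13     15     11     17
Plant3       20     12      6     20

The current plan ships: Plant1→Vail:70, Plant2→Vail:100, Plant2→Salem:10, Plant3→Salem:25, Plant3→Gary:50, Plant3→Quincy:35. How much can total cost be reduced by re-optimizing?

Current plan cost = 70·14 + 100·13 + 10·15 + 25·12 + 50·6 + 35·20 = 3730.
Optimal plan:
  Plant1 to Vail: 60 × 14 = 840
  Plant1 to Quincy: 10 × 15 = 150
  Plant2 to Vail: 110 × 13 = 1430
  Plant3 to Salem: 35 × 12 = 420
  Plant3 to Gary: 50 × 6 = 300
  Plant3 to Quincy: 25 × 20 = 500
Optimal cost = 3640.
Saving = 3730 − 3640 = 90.

90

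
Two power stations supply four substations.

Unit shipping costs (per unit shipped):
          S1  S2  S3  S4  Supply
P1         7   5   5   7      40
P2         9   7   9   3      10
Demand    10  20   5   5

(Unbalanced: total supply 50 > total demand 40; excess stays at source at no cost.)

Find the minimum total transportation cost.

210

An optimal shipping plan:
  P1 to S1: 10 × 7 = 70
  P1 to S2: 20 × 5 = 100
  P1 to S3: 5 × 5 = 25
  P2 to S4: 5 × 3 = 15
Total = 70 + 100 + 25 + 15 = 210.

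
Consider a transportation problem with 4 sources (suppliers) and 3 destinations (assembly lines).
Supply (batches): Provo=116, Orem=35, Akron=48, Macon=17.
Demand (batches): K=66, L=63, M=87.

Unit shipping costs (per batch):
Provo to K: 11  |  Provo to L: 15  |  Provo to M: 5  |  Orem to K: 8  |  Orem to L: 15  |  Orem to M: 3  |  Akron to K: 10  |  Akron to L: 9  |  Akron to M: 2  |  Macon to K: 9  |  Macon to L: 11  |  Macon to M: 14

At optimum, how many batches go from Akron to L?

48

Optimal shipments:
  Provo–K: 29 × 11 = 319
  Provo–M: 87 × 5 = 435
  Orem–K: 35 × 8 = 280
  Akron–L: 48 × 9 = 432
  Macon–K: 2 × 9 = 18
  Macon–L: 15 × 11 = 165
Total cost = 1649.
So Akron→L carries 48 batches.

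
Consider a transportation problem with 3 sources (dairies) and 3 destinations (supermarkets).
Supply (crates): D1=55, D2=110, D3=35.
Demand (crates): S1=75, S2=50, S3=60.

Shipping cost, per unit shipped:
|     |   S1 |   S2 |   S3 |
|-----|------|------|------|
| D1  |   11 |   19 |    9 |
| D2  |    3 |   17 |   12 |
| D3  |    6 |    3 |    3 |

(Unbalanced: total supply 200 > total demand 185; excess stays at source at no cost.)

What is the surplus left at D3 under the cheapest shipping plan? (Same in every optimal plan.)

0

Minimum-cost shipments:
  D1 to S3: 55 × 9 = 495
  D2 to S1: 75 × 3 = 225
  D2 to S2: 15 × 17 = 255
  D2 to S3: 5 × 12 = 60
  D3 to S2: 35 × 3 = 105
Total cost = 1140.
D3 ships 35 of its 35, leaving 0.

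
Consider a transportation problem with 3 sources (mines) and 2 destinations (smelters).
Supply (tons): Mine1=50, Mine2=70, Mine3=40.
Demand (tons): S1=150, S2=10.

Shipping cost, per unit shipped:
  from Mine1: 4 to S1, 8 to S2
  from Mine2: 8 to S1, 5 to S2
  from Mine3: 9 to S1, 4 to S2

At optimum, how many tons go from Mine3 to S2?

10

Optimal shipments:
  Mine1 to S1: 50 × 4 = 200
  Mine2 to S1: 70 × 8 = 560
  Mine3 to S1: 30 × 9 = 270
  Mine3 to S2: 10 × 4 = 40
Total cost = 1070.
So Mine3→S2 carries 10 tons.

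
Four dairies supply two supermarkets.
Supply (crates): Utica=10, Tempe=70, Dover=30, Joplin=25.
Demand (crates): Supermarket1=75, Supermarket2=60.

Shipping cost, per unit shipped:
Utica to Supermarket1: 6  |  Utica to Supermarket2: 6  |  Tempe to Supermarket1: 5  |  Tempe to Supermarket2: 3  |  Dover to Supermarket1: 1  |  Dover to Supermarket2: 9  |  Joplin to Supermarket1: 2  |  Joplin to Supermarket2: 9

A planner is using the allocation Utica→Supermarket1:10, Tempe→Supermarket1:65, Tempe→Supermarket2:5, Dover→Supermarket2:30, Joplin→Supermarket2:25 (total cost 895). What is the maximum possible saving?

Current plan cost = 10·6 + 65·5 + 5·3 + 30·9 + 25·9 = 895.
Optimal plan:
  Utica→Supermarket1: 10 × 6 = 60
  Tempe→Supermarket1: 10 × 5 = 50
  Tempe→Supermarket2: 60 × 3 = 180
  Dover→Supermarket1: 30 × 1 = 30
  Joplin→Supermarket1: 25 × 2 = 50
Optimal cost = 370.
Saving = 895 − 370 = 525.

525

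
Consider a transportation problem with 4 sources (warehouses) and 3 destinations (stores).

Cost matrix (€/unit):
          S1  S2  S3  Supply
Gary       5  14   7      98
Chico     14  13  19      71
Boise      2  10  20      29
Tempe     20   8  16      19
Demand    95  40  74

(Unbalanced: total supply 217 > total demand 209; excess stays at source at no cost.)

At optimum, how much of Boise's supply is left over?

0

Minimum-cost shipments:
  Gary to S1: 24 × €5 = €120
  Gary to S3: 74 × €7 = €518
  Chico to S1: 42 × €14 = €588
  Chico to S2: 21 × €13 = €273
  Boise to S1: 29 × €2 = €58
  Tempe to S2: 19 × €8 = €152
Total cost = €1709.
Boise ships 29 of its 29, leaving 0.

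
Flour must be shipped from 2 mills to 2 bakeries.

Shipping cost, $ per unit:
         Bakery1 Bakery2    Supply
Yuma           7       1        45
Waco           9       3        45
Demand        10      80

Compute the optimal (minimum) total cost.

An optimal shipping plan:
  Yuma→Bakery2: 45 × $1 = $45
  Waco→Bakery1: 10 × $9 = $90
  Waco→Bakery2: 35 × $3 = $105
Total = 45 + 90 + 105 = $240.
(Supply check: Yuma ships 45; Waco ships 45.)

240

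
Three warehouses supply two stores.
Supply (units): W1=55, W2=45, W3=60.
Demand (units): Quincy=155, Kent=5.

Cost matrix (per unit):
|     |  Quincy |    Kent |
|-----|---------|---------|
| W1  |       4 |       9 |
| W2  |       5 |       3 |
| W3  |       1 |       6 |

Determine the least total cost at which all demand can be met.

Optimal allocation:
  W1–Quincy: 55 × 4 = 220
  W2–Quincy: 40 × 5 = 200
  W2–Kent: 5 × 3 = 15
  W3–Quincy: 60 × 1 = 60
Total = 220 + 200 + 15 + 60 = 495.
(Supply check: W1 ships 55; W2 ships 45; W3 ships 60.)

495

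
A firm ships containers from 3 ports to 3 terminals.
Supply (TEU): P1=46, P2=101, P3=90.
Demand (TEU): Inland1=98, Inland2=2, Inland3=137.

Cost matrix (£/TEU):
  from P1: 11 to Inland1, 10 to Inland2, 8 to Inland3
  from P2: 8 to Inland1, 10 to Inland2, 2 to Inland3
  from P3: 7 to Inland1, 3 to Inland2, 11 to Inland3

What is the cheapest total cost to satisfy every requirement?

1222

A cheapest plan:
  P1->Inland1: 10 × £11 = £110
  P1->Inland3: 36 × £8 = £288
  P2->Inland3: 101 × £2 = £202
  P3->Inland1: 88 × £7 = £616
  P3->Inland2: 2 × £3 = £6
Total = 110 + 288 + 202 + 616 + 6 = £1222.
(Supply check: P1 ships 46; P2 ships 101; P3 ships 90.)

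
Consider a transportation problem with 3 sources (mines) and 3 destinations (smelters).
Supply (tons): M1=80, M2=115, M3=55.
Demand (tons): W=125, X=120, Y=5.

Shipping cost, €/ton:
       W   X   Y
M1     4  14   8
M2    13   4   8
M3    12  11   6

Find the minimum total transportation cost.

1405

One minimum-cost allocation:
  M1–W: 80 × €4 = €320
  M2–X: 115 × €4 = €460
  M3–W: 45 × €12 = €540
  M3–X: 5 × €11 = €55
  M3–Y: 5 × €6 = €30
Total = 320 + 460 + 540 + 55 + 30 = €1405.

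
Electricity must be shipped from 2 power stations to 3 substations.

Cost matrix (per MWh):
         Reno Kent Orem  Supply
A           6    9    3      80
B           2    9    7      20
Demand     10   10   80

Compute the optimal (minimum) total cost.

350

An optimal shipping plan:
  A–Orem: 80 × 3 = 240
  B–Reno: 10 × 2 = 20
  B–Kent: 10 × 9 = 90
Total = 240 + 20 + 90 = 350.
(Supply check: A ships 80; B ships 20.)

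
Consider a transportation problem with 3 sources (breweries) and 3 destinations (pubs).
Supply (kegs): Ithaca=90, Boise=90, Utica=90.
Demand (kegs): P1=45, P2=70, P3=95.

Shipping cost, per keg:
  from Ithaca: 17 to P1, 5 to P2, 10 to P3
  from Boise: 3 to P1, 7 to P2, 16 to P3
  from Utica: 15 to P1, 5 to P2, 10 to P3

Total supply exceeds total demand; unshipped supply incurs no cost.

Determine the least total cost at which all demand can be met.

Optimal allocation:
  Ithaca to P2: 70 kegs
  Ithaca to P3: 5 kegs
  Boise to P1: 45 kegs
  Utica to P3: 90 kegs
Total cost = 1435.
(Supply check: Ithaca ships 75; Boise ships 45; Utica ships 90.)

1435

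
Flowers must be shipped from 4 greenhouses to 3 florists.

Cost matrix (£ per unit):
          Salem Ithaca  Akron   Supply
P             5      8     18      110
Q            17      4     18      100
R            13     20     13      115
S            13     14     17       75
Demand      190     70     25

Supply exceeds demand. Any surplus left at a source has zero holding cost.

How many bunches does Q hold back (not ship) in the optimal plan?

An optimal plan:
  P to Salem: 110 × £5 = £550
  Q to Ithaca: 70 × £4 = £280
  R to Salem: 80 × £13 = £1040
  R to Akron: 25 × £13 = £325
Total cost = £2195.
Q ships 70 of its 100, leaving 30.

30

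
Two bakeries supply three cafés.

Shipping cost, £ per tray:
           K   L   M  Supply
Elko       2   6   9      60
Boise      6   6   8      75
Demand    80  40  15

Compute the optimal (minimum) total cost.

An optimal shipping plan:
  Elko->K: 60 trays
  Boise->K: 20 trays
  Boise->L: 40 trays
  Boise->M: 15 trays
Total cost = £600.

600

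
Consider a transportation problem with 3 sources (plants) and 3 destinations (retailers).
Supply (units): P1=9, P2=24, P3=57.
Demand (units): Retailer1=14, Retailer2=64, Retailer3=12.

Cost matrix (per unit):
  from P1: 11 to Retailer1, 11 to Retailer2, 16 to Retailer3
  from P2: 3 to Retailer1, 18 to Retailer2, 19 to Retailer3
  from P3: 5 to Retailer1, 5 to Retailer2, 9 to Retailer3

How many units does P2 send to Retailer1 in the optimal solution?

14

The minimum-cost plan:
  P1->Retailer2: 9 × 11 = 99
  P2->Retailer1: 14 × 3 = 42
  P2->Retailer3: 10 × 19 = 190
  P3->Retailer2: 55 × 5 = 275
  P3->Retailer3: 2 × 9 = 18
Total cost = 624.
So P2→Retailer1 carries 14 units.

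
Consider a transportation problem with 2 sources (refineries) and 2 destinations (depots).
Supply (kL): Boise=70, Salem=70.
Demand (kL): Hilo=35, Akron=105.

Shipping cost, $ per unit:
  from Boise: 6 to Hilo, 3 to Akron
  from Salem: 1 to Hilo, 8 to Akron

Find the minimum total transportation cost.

One minimum-cost allocation:
  Boise→Akron: 70 × $3 = $210
  Salem→Hilo: 35 × $1 = $35
  Salem→Akron: 35 × $8 = $280
Total = 210 + 35 + 280 = $525.
(Supply check: Boise ships 70; Salem ships 70.)

525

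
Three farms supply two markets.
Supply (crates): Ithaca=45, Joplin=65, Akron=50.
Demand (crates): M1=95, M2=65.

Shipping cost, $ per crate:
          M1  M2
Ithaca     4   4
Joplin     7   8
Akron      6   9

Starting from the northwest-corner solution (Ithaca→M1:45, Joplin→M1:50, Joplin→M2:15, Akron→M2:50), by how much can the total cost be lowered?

Current plan cost = 45·4 + 50·7 + 15·8 + 50·9 = $1100.
Optimal plan:
  Ithaca–M2: 45 × $4 = $180
  Joplin–M1: 45 × $7 = $315
  Joplin–M2: 20 × $8 = $160
  Akron–M1: 50 × $6 = $300
Optimal cost = $955.
Saving = 1100 − 955 = $145.

145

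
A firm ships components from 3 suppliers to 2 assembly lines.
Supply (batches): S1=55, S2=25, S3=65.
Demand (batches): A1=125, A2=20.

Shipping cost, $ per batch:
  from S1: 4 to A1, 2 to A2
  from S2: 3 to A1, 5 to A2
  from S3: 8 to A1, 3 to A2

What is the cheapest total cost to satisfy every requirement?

715

A cheapest plan:
  S1 to A1: 55 × $4 = $220
  S2 to A1: 25 × $3 = $75
  S3 to A1: 45 × $8 = $360
  S3 to A2: 20 × $3 = $60
Total = 220 + 75 + 360 + 60 = $715.
(Supply check: S1 ships 55; S2 ships 25; S3 ships 65.)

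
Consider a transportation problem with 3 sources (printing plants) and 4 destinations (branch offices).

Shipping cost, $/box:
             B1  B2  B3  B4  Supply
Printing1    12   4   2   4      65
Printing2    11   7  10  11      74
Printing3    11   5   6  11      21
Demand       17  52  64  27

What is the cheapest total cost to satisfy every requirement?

906

A cheapest plan:
  Printing1→B3: 43 boxes
  Printing1→B4: 22 boxes
  Printing2→B1: 17 boxes
  Printing2→B2: 52 boxes
  Printing2→B4: 5 boxes
  Printing3→B3: 21 boxes
Total cost = $906.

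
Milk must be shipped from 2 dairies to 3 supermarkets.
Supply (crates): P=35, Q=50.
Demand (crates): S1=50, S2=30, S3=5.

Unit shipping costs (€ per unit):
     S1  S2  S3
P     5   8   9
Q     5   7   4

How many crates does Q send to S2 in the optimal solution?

The minimum-cost plan:
  P->S1: 35 × €5 = €175
  Q->S1: 15 × €5 = €75
  Q->S2: 30 × €7 = €210
  Q->S3: 5 × €4 = €20
Total cost = €480.
So Q→S2 carries 30 crates.

30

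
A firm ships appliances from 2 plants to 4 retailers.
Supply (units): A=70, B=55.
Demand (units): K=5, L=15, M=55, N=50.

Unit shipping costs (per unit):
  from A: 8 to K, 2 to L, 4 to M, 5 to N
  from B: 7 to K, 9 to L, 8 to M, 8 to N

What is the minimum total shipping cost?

685

One minimum-cost allocation:
  A→L: 15 × 2 = 30
  A→M: 55 × 4 = 220
  B→K: 5 × 7 = 35
  B→N: 50 × 8 = 400
Total = 30 + 220 + 35 + 400 = 685.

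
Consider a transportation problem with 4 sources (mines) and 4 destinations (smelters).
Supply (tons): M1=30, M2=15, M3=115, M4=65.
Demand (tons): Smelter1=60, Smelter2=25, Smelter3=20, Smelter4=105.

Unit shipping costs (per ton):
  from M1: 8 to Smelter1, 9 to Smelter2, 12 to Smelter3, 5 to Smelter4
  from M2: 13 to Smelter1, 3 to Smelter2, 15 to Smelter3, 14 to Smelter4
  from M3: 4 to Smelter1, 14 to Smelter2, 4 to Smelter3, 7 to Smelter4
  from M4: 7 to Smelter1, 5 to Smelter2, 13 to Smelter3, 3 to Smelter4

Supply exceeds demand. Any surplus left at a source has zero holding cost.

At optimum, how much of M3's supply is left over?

15

An optimal plan:
  M1 to Smelter4: 30 × 5 = 150
  M2 to Smelter2: 15 × 3 = 45
  M3 to Smelter1: 60 × 4 = 240
  M3 to Smelter3: 20 × 4 = 80
  M3 to Smelter4: 20 × 7 = 140
  M4 to Smelter2: 10 × 5 = 50
  M4 to Smelter4: 55 × 3 = 165
Total cost = 870.
M3 ships 100 of its 115, leaving 15.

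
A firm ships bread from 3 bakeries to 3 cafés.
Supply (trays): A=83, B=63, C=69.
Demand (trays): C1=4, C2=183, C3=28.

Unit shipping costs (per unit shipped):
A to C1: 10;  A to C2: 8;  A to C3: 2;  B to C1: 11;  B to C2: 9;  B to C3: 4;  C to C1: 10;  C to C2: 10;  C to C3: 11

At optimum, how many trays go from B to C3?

0

Solving gives:
  A to C2: 55 trays
  A to C3: 28 trays
  B to C2: 63 trays
  C to C1: 4 trays
  C to C2: 65 trays
Total cost = 1753.
The route B→C3 is not used.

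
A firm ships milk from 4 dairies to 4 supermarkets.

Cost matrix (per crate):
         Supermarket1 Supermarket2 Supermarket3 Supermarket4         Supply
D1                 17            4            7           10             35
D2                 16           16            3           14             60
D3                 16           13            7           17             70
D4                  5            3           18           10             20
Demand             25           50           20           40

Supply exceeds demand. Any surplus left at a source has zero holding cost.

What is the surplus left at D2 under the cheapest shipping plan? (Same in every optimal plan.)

Minimum-cost shipments:
  D1->Supermarket2: 35 crates
  D2->Supermarket3: 20 crates
  D2->Supermarket4: 40 crates
  D3->Supermarket1: 5 crates
  D3->Supermarket2: 15 crates
  D4->Supermarket1: 20 crates
Total cost = 1135.
D2 ships 60 of its 60, leaving 0.

0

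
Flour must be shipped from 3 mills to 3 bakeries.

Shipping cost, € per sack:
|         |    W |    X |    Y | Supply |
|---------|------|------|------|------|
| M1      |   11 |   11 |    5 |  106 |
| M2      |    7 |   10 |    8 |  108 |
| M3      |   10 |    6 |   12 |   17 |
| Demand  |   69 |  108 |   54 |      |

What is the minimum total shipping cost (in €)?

1817

A cheapest plan:
  M1–X: 52 sacks
  M1–Y: 54 sacks
  M2–W: 69 sacks
  M2–X: 39 sacks
  M3–X: 17 sacks
Total cost = €1817.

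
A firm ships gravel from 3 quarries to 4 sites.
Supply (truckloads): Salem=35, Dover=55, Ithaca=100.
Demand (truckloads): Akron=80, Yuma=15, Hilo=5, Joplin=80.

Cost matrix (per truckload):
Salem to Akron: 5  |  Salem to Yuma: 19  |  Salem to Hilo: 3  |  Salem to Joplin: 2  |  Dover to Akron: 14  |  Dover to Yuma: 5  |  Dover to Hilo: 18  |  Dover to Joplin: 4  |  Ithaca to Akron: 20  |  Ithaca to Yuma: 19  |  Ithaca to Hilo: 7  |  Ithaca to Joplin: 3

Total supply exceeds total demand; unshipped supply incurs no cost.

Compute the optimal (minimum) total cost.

An optimal shipping plan:
  Salem→Akron: 35 × 5 = 175
  Dover→Akron: 40 × 14 = 560
  Dover→Yuma: 15 × 5 = 75
  Ithaca→Akron: 5 × 20 = 100
  Ithaca→Hilo: 5 × 7 = 35
  Ithaca→Joplin: 80 × 3 = 240
Total = 175 + 560 + 75 + 100 + 35 + 240 = 1185.
(Supply check: Salem ships 35; Dover ships 55; Ithaca ships 90.)

1185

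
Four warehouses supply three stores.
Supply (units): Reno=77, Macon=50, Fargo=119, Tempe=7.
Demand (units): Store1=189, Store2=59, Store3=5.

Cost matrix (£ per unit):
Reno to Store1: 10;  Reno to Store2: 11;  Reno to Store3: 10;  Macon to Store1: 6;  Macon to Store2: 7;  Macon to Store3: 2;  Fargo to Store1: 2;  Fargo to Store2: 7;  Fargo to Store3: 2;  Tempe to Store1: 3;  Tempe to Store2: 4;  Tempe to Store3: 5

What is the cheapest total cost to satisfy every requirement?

Optimal allocation:
  Reno→Store1: 18 × £10 = £180
  Reno→Store2: 59 × £11 = £649
  Macon→Store1: 45 × £6 = £270
  Macon→Store3: 5 × £2 = £10
  Fargo→Store1: 119 × £2 = £238
  Tempe→Store1: 7 × £3 = £21
Total = 180 + 649 + 270 + 10 + 238 + 21 = £1368.
(Supply check: Reno ships 77; Macon ships 50; Fargo ships 119; Tempe ships 7.)

1368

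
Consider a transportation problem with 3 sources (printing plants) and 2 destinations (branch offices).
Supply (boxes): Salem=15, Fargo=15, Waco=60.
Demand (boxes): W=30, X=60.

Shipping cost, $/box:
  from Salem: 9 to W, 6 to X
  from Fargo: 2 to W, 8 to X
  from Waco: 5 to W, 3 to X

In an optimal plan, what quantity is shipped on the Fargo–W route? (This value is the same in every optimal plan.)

Optimal shipments:
  Salem–X: 15 × $6 = $90
  Fargo–W: 15 × $2 = $30
  Waco–W: 15 × $5 = $75
  Waco–X: 45 × $3 = $135
Total cost = $330.
So Fargo→W carries 15 boxes.

15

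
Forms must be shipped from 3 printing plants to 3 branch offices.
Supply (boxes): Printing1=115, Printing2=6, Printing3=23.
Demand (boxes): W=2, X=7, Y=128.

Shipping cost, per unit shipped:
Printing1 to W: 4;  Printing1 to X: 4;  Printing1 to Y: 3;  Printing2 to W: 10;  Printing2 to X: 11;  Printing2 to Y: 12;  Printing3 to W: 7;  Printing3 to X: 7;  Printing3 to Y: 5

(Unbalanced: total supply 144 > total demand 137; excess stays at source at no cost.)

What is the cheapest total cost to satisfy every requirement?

A cheapest plan:
  Printing1–W: 2 × 4 = 8
  Printing1–X: 7 × 4 = 28
  Printing1–Y: 106 × 3 = 318
  Printing3–Y: 22 × 5 = 110
Total = 8 + 28 + 318 + 110 = 464.
(Supply check: Printing1 ships 115; Printing2 ships 0; Printing3 ships 22.)

464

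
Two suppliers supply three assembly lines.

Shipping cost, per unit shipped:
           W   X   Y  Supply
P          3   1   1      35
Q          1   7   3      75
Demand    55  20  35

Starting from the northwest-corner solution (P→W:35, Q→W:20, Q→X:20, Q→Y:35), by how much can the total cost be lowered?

220

Current plan cost = 35·3 + 20·1 + 20·7 + 35·3 = 370.
Optimal plan:
  P->X: 20 batches
  P->Y: 15 batches
  Q->W: 55 batches
  Q->Y: 20 batches
Optimal cost = 150.
Saving = 370 − 150 = 220.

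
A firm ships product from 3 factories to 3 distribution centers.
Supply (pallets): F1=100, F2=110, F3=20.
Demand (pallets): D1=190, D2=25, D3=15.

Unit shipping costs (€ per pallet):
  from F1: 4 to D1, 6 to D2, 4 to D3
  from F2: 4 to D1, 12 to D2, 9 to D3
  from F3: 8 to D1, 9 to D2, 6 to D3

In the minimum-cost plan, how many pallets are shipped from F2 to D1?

110

Optimal shipments:
  F1→D1: 80 × €4 = €320
  F1→D2: 20 × €6 = €120
  F2→D1: 110 × €4 = €440
  F3→D2: 5 × €9 = €45
  F3→D3: 15 × €6 = €90
Total cost = €1015.
So F2→D1 carries 110 pallets.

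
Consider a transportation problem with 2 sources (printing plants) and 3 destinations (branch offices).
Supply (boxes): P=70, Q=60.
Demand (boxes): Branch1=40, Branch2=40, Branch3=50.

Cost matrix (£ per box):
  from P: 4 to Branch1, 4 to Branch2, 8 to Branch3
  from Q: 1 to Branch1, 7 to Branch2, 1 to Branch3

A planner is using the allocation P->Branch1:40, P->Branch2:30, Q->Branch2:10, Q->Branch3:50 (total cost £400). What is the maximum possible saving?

Current plan cost = 40·4 + 30·4 + 10·7 + 50·1 = £400.
Optimal plan:
  P→Branch1: 30 × £4 = £120
  P→Branch2: 40 × £4 = £160
  Q→Branch1: 10 × £1 = £10
  Q→Branch3: 50 × £1 = £50
Optimal cost = £340.
Saving = 400 − 340 = £60.

60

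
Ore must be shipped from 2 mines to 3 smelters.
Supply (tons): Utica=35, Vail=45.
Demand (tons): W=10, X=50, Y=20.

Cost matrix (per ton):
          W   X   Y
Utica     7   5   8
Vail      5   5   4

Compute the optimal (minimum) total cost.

Optimal allocation:
  Utica→X: 35 tons
  Vail→W: 10 tons
  Vail→X: 15 tons
  Vail→Y: 20 tons
Total cost = 380.

380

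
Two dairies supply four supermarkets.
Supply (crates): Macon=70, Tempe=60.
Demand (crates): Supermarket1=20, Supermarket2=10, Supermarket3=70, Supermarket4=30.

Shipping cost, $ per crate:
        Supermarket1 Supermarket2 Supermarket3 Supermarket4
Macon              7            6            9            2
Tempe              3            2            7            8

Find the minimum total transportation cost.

One minimum-cost allocation:
  Macon->Supermarket3: 40 × $9 = $360
  Macon->Supermarket4: 30 × $2 = $60
  Tempe->Supermarket1: 20 × $3 = $60
  Tempe->Supermarket2: 10 × $2 = $20
  Tempe->Supermarket3: 30 × $7 = $210
Total = 360 + 60 + 60 + 20 + 210 = $710.

710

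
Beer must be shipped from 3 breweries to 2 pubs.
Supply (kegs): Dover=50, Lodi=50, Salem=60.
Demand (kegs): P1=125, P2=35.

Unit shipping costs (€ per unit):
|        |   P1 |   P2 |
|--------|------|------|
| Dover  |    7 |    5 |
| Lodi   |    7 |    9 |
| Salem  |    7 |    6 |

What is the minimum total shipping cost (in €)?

1050

One minimum-cost allocation:
  Dover–P1: 15 kegs
  Dover–P2: 35 kegs
  Lodi–P1: 50 kegs
  Salem–P1: 60 kegs
Total cost = €1050.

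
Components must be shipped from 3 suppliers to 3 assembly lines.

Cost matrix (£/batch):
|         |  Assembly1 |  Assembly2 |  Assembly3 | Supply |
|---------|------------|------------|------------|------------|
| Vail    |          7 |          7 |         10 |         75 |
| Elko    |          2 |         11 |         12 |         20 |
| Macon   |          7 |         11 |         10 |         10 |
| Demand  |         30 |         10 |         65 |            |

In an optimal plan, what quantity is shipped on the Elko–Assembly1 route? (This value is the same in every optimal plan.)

The minimum-cost plan:
  Vail->Assembly2: 10 batches
  Vail->Assembly3: 65 batches
  Elko->Assembly1: 20 batches
  Macon->Assembly1: 10 batches
Total cost = £830.
So Elko→Assembly1 carries 20 batches.

20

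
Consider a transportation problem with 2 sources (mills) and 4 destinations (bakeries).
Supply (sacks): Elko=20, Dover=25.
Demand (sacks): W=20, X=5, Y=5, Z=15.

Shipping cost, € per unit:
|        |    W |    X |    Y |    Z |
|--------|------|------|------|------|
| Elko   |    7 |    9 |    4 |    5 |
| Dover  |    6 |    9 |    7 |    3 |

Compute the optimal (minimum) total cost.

A cheapest plan:
  Elko to W: 10 × €7 = €70
  Elko to X: 5 × €9 = €45
  Elko to Y: 5 × €4 = €20
  Dover to W: 10 × €6 = €60
  Dover to Z: 15 × €3 = €45
Total = 70 + 45 + 20 + 60 + 45 = €240.
(Supply check: Elko ships 20; Dover ships 25.)

240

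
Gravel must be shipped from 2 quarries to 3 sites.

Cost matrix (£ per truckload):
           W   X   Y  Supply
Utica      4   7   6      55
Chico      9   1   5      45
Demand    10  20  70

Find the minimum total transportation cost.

455

Optimal allocation:
  Utica->W: 10 truckloads
  Utica->Y: 45 truckloads
  Chico->X: 20 truckloads
  Chico->Y: 25 truckloads
Total cost = £455.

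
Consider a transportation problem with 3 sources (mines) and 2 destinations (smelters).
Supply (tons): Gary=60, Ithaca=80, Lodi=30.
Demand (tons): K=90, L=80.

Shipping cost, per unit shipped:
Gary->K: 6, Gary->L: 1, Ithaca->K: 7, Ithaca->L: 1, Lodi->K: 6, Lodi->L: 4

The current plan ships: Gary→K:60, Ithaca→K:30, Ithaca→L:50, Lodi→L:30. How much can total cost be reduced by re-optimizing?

Current plan cost = 60·6 + 30·7 + 50·1 + 30·4 = 740.
Optimal plan:
  Gary to K: 60 × 6 = 360
  Ithaca to L: 80 × 1 = 80
  Lodi to K: 30 × 6 = 180
Optimal cost = 620.
Saving = 740 − 620 = 120.

120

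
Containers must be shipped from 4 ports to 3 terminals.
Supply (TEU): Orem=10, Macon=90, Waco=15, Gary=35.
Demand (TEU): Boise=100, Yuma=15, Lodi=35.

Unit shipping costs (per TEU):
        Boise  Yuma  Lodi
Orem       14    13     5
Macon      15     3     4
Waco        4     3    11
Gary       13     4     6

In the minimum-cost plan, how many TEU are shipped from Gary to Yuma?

Optimal shipments:
  Orem–Boise: 10 × 14 = 140
  Macon–Boise: 40 × 15 = 600
  Macon–Yuma: 15 × 3 = 45
  Macon–Lodi: 35 × 4 = 140
  Waco–Boise: 15 × 4 = 60
  Gary–Boise: 35 × 13 = 455
Total cost = 1440.
The route Gary→Yuma is not used.

0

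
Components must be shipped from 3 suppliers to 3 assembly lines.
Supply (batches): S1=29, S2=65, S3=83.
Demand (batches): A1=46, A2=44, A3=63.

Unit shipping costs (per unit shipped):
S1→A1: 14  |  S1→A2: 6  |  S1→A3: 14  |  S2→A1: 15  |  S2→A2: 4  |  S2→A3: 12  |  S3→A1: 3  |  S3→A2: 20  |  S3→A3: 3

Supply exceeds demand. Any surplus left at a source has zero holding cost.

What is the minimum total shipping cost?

A cheapest plan:
  S1–A2: 5 × 6 = 30
  S2–A2: 39 × 4 = 156
  S2–A3: 26 × 12 = 312
  S3–A1: 46 × 3 = 138
  S3–A3: 37 × 3 = 111
Total = 30 + 156 + 312 + 138 + 111 = 747.
(Supply check: S1 ships 5; S2 ships 65; S3 ships 83.)

747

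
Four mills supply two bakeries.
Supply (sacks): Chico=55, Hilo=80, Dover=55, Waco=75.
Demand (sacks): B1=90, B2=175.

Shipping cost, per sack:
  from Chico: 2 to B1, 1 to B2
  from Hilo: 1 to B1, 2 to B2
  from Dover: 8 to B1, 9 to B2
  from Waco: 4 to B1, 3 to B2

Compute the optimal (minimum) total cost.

A cheapest plan:
  Chico->B2: 55 × 1 = 55
  Hilo->B1: 80 × 1 = 80
  Dover->B1: 10 × 8 = 80
  Dover->B2: 45 × 9 = 405
  Waco->B2: 75 × 3 = 225
Total = 55 + 80 + 80 + 405 + 225 = 845.

845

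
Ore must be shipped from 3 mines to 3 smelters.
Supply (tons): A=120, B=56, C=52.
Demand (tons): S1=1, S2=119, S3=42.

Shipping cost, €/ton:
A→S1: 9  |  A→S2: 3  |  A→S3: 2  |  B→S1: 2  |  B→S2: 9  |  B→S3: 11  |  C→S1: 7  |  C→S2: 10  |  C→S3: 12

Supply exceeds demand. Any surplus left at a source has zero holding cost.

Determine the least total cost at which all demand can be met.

An optimal shipping plan:
  A to S2: 78 × €3 = €234
  A to S3: 42 × €2 = €84
  B to S1: 1 × €2 = €2
  B to S2: 41 × €9 = €369
Total = 234 + 84 + 2 + 369 = €689.

689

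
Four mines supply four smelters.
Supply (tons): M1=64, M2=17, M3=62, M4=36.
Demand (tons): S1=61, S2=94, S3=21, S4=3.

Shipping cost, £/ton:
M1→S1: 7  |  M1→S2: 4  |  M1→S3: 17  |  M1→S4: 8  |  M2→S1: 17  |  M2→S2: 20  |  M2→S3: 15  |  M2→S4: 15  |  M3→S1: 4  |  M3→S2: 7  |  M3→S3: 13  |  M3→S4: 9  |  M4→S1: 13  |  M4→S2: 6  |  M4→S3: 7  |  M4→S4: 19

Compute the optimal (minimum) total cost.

An optimal shipping plan:
  M1->S2: 64 tons
  M2->S3: 14 tons
  M2->S4: 3 tons
  M3->S1: 61 tons
  M3->S2: 1 tons
  M4->S2: 29 tons
  M4->S3: 7 tons
Total cost = £985.

985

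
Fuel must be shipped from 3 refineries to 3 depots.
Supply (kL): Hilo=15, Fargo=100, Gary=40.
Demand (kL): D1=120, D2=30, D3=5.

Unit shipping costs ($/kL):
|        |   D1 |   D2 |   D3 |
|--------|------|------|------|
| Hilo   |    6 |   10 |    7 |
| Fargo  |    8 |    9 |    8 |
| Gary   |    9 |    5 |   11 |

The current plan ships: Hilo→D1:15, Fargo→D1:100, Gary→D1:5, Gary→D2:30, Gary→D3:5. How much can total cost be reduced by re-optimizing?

10

Current plan cost = 15·6 + 100·8 + 5·9 + 30·5 + 5·11 = $1140.
Optimal plan:
  Hilo to D1: 15 × $6 = $90
  Fargo to D1: 95 × $8 = $760
  Fargo to D3: 5 × $8 = $40
  Gary to D1: 10 × $9 = $90
  Gary to D2: 30 × $5 = $150
Optimal cost = $1130.
Saving = 1140 − 1130 = $10.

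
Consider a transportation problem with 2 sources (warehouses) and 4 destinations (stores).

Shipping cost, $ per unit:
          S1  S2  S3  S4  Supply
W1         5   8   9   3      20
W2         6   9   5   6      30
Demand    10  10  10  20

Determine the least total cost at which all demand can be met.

260

One minimum-cost allocation:
  W1–S4: 20 units
  W2–S1: 10 units
  W2–S2: 10 units
  W2–S3: 10 units
Total cost = $260.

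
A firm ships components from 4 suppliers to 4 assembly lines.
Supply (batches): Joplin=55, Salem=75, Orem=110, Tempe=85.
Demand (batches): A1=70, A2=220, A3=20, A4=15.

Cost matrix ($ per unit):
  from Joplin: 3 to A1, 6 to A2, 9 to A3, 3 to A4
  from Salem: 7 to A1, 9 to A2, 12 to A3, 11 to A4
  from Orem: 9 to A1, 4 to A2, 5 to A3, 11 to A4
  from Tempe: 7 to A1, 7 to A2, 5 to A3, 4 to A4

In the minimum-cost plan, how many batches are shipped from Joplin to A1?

55

The minimum-cost plan:
  Joplin→A1: 55 × $3 = $165
  Salem→A1: 15 × $7 = $105
  Salem→A2: 60 × $9 = $540
  Orem→A2: 110 × $4 = $440
  Tempe→A2: 50 × $7 = $350
  Tempe→A3: 20 × $5 = $100
  Tempe→A4: 15 × $4 = $60
Total cost = $1760.
So Joplin→A1 carries 55 batches.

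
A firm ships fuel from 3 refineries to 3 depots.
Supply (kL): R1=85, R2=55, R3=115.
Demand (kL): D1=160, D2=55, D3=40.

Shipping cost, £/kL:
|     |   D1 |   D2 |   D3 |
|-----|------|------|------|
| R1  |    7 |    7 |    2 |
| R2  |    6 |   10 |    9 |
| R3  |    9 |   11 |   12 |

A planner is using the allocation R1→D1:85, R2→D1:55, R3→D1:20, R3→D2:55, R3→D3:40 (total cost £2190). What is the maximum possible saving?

410

Current plan cost = 85·7 + 55·6 + 20·9 + 55·11 + 40·12 = £2190.
Optimal plan:
  R1->D2: 45 kL
  R1->D3: 40 kL
  R2->D1: 55 kL
  R3->D1: 105 kL
  R3->D2: 10 kL
Optimal cost = £1780.
Saving = 2190 − 1780 = £410.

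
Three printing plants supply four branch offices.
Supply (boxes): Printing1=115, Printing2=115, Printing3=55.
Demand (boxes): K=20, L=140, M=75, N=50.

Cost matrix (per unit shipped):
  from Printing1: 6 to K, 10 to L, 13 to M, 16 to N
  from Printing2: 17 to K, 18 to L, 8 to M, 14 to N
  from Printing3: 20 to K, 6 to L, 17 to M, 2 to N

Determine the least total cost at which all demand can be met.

Optimal allocation:
  Printing1–K: 20 × 6 = 120
  Printing1–L: 95 × 10 = 950
  Printing2–L: 40 × 18 = 720
  Printing2–M: 75 × 8 = 600
  Printing3–L: 5 × 6 = 30
  Printing3–N: 50 × 2 = 100
Total = 120 + 950 + 720 + 600 + 30 + 100 = 2520.

2520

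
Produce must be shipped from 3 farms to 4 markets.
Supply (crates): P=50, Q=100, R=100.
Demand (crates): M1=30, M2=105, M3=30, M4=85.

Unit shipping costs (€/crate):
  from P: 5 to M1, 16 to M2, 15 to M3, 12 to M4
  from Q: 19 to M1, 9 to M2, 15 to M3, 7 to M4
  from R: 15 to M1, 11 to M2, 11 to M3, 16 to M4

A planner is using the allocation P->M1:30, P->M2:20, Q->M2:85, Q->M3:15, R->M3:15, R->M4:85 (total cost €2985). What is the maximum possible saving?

Current plan cost = 30·5 + 20·16 + 85·9 + 15·15 + 15·11 + 85·16 = €2985.
Optimal plan:
  P->M1: 30 crates
  P->M4: 20 crates
  Q->M2: 35 crates
  Q->M4: 65 crates
  R->M2: 70 crates
  R->M3: 30 crates
Optimal cost = €2260.
Saving = 2985 − 2260 = €725.

725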